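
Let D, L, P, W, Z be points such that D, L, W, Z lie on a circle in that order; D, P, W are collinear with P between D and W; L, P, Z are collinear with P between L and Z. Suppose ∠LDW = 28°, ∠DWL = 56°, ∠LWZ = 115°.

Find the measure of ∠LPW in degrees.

1. ∠LZW = 28°  [same arc LW]
2. ∠WLZ = 37°  [△LWZ]
3. ∠LPW = 87°  [△LPW]

∠LPW = 87°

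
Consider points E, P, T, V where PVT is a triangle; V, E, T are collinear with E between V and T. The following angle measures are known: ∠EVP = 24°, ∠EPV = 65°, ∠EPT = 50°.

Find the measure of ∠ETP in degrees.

1. ∠PEV = 91°  [△PVE]
2. ∠PET = 89°  [linear pair at E on VT]
3. ∠ETP = 41°  [△PET]

∠ETP = 41°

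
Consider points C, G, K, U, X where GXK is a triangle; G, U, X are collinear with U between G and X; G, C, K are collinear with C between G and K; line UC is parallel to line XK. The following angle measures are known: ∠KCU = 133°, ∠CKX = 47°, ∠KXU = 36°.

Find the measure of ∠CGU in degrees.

1. ∠GKX = 47°  [C on ray KG]
2. ∠GXK = 36°  [U on ray XG]
3. ∠KGX = 97°  [△GXK]
4. ∠CGU = 97°  [U on GX, C on GK]

∠CGU = 97°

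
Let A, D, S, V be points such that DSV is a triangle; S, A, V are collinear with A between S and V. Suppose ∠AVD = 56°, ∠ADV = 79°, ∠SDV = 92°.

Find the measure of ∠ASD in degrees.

1. ∠DVS = 56°  [A on ray VS]
2. ∠DSV = 32°  [△DSV]
3. ∠ASD = 32°  [A on ray SV]

∠ASD = 32°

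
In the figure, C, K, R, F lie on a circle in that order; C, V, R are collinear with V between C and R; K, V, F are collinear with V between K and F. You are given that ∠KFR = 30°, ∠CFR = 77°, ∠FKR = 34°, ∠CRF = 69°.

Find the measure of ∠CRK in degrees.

1. ∠KCR = 30°  [same arc KR]
2. ∠CKR = 103°  [cyclic CKRF, opposite ∠K+∠F]
3. ∠CRK = 47°  [△CKR]

∠CRK = 47°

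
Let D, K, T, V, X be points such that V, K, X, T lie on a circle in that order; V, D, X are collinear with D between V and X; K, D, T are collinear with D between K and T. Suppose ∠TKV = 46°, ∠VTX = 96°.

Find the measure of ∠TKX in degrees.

1. ∠TXV = 46°  [same arc VT]
2. ∠TVX = 38°  [△VXT]
3. ∠TKX = 38°  [same arc XT]

∠TKX = 38°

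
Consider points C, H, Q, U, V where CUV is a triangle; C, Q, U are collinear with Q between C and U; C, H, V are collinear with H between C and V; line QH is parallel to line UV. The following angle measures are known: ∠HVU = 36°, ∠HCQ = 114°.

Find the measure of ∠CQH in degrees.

∠CQH = 30°

1. ∠CVU = 36°  [H on ray VC]
2. ∠UCV = 114°  [Q on CU, H on CV]
3. ∠CUV = 30°  [△CUV]
4. ∠CQH = 30°  [QH∥UV, corresponding at Q]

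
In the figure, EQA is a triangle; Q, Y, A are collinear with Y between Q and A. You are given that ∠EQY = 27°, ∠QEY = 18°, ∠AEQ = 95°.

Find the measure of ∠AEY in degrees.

1. ∠EYQ = 135°  [△EQY]
2. ∠AQE = 27°  [Y on ray QA]
3. ∠EAQ = 58°  [△EQA]
4. ∠AYE = 45°  [linear pair at Y on QA]
5. ∠EAY = 58°  [Y on ray AQ]
6. ∠AEY = 77°  [△EYA]

∠AEY = 77°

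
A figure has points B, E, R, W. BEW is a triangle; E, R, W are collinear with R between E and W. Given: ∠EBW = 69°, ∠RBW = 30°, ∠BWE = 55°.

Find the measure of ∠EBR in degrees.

∠EBR = 39°

1. ∠BEW = 56°  [△BEW]
2. ∠BWR = 55°  [R on ray WE]
3. ∠BER = 56°  [R on ray EW]
4. ∠BRW = 95°  [△BRW]
5. ∠BRE = 85°  [linear pair at R on EW]
6. ∠EBR = 39°  [△BER]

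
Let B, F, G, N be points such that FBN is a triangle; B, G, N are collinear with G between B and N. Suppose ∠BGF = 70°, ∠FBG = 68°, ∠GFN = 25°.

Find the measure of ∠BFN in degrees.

1. ∠FGN = 110°  [linear pair at G on BN]
2. ∠FBN = 68°  [G on ray BN]
3. ∠FNG = 45°  [△FGN]
4. ∠BNF = 45°  [G on ray NB]
5. ∠BFN = 67°  [△FBN]

∠BFN = 67°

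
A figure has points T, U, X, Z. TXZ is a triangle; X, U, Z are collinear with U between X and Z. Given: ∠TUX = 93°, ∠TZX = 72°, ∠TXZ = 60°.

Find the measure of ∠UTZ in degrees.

∠UTZ = 21°

1. ∠TUZ = 87°  [linear pair at U on XZ]
2. ∠TZU = 72°  [U on ray ZX]
3. ∠UTZ = 21°  [△TUZ]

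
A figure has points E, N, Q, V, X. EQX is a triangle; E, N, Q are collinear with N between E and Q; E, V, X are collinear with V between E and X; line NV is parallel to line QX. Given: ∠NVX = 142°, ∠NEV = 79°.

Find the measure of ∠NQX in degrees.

1. ∠EVN = 38°  [linear pair at V on EX]
2. ∠ENV = 63°  [△ENV]
3. ∠QNV = 117°  [linear pair at N on EQ]
4. ∠NQX = 63°  [NV∥QX, co-interior at Q–N]

∠NQX = 63°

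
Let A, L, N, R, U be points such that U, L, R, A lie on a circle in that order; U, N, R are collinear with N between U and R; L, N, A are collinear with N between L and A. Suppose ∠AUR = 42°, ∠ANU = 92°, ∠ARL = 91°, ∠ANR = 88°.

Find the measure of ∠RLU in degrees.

1. ∠ALR = 42°  [same arc RA]
2. ∠LNR = 92°  [vertical angles at N]
3. ∠LAR = 47°  [△LRA]
4. ∠LRU = 46°  [△LNR]
5. ∠LUR = 47°  [same arc LR]
6. ∠RLU = 87°  [△ULR]

∠RLU = 87°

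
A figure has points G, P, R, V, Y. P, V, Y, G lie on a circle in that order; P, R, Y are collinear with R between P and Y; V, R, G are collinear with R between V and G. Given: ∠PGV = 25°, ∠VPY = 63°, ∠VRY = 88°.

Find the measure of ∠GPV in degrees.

1. ∠PYV = 25°  [same arc PV]
2. ∠VGY = 63°  [same arc VY]
3. ∠GVY = 67°  [△VRY]
4. ∠GYV = 50°  [△VYG]
5. ∠GPV = 130°  [cyclic PVYG, opposite ∠P+∠Y]

∠GPV = 130°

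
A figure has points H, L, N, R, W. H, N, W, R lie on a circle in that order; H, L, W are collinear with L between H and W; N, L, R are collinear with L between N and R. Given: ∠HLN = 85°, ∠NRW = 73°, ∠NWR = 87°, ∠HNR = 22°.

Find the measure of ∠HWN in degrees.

∠HWN = 65°

1. ∠NLW = 95°  [linear pair at L on HW]
2. ∠RNW = 20°  [△NWR]
3. ∠HWN = 65°  [△NLW]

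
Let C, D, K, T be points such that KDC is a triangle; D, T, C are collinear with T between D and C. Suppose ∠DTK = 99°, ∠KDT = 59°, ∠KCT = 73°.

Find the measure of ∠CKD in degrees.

∠CKD = 48°

1. ∠CDK = 59°  [T on ray DC]
2. ∠DCK = 73°  [T on ray CD]
3. ∠CKD = 48°  [△KDC]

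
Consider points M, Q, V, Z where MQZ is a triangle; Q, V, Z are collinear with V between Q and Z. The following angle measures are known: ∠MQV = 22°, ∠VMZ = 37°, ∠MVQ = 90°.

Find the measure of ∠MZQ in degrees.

1. ∠MVZ = 90°  [linear pair at V on QZ]
2. ∠MZV = 53°  [△MVZ]
3. ∠MZQ = 53°  [V on ray ZQ]

∠MZQ = 53°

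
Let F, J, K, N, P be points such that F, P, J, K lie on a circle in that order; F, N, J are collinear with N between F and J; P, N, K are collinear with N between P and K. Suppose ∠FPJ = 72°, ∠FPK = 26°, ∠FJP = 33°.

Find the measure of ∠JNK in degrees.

1. ∠JFP = 75°  [△FPJ]
2. ∠FJK = 26°  [same arc FK]
3. ∠JKP = 75°  [same arc PJ]
4. ∠JNK = 79°  [△JNK]

∠JNK = 79°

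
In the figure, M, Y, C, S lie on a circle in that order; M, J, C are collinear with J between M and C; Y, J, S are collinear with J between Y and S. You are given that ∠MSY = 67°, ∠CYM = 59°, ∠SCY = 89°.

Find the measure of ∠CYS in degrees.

∠CYS = 37°

1. ∠MCY = 67°  [same arc MY]
2. ∠CMY = 54°  [△MYC]
3. ∠CSY = 54°  [same arc YC]
4. ∠CYS = 37°  [△YCS]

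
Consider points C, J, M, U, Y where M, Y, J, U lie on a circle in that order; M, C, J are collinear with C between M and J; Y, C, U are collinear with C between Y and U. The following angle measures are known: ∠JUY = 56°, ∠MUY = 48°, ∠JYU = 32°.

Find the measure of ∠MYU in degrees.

∠MYU = 44°

1. ∠UJY = 92°  [△YJU]
2. ∠UMY = 88°  [cyclic MYJU, opposite ∠M+∠J]
3. ∠MYU = 44°  [△MYU]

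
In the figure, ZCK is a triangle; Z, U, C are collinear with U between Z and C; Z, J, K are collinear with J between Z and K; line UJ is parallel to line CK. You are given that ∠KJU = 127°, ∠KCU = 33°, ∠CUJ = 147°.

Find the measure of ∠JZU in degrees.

1. ∠UJZ = 53°  [linear pair at J on ZK]
2. ∠JUZ = 33°  [linear pair at U on ZC]
3. ∠JZU = 94°  [△ZUJ]

∠JZU = 94°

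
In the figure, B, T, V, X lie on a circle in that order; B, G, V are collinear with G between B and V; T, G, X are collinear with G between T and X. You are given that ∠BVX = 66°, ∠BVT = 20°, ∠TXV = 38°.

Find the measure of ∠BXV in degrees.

∠BXV = 58°

1. ∠VGX = 76°  [△VGX]
2. ∠BXT = 20°  [same arc BT]
3. ∠BGX = 104°  [linear pair at G on BV]
4. ∠VBX = 56°  [△BGX]
5. ∠BXV = 58°  [△BVX]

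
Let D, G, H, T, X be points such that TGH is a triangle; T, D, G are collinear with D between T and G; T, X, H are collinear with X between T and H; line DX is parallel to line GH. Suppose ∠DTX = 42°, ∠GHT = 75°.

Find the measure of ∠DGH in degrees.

1. ∠GTH = 42°  [D on TG, X on TH]
2. ∠HGT = 63°  [△TGH]
3. ∠DGH = 63°  [D on ray GT]

∠DGH = 63°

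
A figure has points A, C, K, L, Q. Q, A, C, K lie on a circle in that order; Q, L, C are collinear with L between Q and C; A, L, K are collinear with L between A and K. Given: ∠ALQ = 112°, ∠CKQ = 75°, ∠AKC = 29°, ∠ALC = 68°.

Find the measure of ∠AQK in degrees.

∠AQK = 95°

1. ∠CLK = 112°  [vertical angles at L]
2. ∠AQC = 29°  [same arc AC]
3. ∠KCQ = 39°  [△CLK]
4. ∠KLQ = 68°  [vertical angles at L]
5. ∠KAQ = 39°  [△QLA]
6. ∠CQK = 66°  [△QCK]
7. ∠AKQ = 46°  [△QLK]
8. ∠AQK = 95°  [△QAK]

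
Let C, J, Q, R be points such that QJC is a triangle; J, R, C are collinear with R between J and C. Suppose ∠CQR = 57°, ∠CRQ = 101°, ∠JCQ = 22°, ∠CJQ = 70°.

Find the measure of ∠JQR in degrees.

∠JQR = 31°

1. ∠JRQ = 79°  [linear pair at R on JC]
2. ∠QJR = 70°  [R on ray JC]
3. ∠JQR = 31°  [△QJR]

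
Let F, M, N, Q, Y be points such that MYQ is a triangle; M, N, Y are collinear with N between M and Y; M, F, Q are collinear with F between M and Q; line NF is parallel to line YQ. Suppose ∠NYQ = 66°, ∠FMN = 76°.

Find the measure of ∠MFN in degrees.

1. ∠MYQ = 66°  [N on ray YM]
2. ∠QMY = 76°  [N on MY, F on MQ]
3. ∠MQY = 38°  [△MYQ]
4. ∠MFN = 38°  [NF∥YQ, corresponding at F]

∠MFN = 38°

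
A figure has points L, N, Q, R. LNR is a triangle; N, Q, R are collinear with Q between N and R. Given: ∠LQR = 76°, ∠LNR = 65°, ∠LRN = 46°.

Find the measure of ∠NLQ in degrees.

∠NLQ = 11°

1. ∠LQN = 104°  [linear pair at Q on NR]
2. ∠LNQ = 65°  [Q on ray NR]
3. ∠NLQ = 11°  [△LNQ]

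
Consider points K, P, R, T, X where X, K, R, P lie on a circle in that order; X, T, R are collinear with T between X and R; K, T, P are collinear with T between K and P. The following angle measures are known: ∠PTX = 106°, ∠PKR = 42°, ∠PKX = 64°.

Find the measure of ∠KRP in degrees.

∠KRP = 96°

1. ∠PTR = 74°  [linear pair at T on XR]
2. ∠PRX = 64°  [same arc XP]
3. ∠KPR = 42°  [△RTP]
4. ∠KRP = 96°  [△KRP]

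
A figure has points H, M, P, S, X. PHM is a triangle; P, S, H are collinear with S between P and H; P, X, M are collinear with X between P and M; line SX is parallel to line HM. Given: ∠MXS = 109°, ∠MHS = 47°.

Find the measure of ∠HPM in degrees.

∠HPM = 62°

1. ∠PXS = 71°  [linear pair at X on PM]
2. ∠MHP = 47°  [S on ray HP]
3. ∠HMP = 71°  [SX∥HM, corresponding at X]
4. ∠HPM = 62°  [△PHM]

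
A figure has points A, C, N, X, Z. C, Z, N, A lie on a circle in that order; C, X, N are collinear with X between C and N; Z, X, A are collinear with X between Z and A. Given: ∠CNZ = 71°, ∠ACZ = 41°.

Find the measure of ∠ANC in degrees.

∠ANC = 68°

1. ∠CAZ = 71°  [same arc CZ]
2. ∠AZC = 68°  [△CZA]
3. ∠ANC = 68°  [same arc CA]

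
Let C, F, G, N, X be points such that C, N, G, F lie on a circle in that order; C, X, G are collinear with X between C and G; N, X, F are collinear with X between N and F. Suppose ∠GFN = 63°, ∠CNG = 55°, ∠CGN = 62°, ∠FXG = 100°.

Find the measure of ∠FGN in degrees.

∠FGN = 79°

1. ∠GCN = 63°  [same arc NG]
2. ∠CFN = 62°  [same arc CN]
3. ∠CXN = 100°  [vertical angles at X]
4. ∠CNF = 17°  [△CXN]
5. ∠FCN = 101°  [△CNF]
6. ∠FGN = 79°  [cyclic CNGF, opposite ∠C+∠G]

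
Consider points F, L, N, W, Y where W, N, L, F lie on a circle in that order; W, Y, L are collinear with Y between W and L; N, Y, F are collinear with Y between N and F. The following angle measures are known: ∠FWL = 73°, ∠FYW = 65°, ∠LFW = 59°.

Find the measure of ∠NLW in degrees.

1. ∠FNL = 73°  [same arc LF]
2. ∠LYN = 65°  [vertical angles at Y]
3. ∠NLW = 42°  [△NYL]

∠NLW = 42°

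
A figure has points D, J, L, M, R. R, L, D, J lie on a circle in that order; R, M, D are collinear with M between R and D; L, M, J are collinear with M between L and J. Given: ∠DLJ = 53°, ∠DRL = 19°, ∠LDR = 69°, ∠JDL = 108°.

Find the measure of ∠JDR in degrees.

1. ∠DRJ = 53°  [same arc DJ]
2. ∠DLR = 92°  [△RLD]
3. ∠DJR = 88°  [cyclic RLDJ, opposite ∠L+∠J]
4. ∠JDR = 39°  [△RDJ]

∠JDR = 39°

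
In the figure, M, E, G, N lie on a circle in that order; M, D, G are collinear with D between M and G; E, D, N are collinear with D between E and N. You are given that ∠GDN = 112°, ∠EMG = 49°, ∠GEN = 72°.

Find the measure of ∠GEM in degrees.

1. ∠ENG = 49°  [same arc EG]
2. ∠GMN = 72°  [same arc GN]
3. ∠MGN = 19°  [△GDN]
4. ∠GNM = 89°  [△MGN]
5. ∠GEM = 91°  [cyclic MEGN, opposite ∠E+∠N]

∠GEM = 91°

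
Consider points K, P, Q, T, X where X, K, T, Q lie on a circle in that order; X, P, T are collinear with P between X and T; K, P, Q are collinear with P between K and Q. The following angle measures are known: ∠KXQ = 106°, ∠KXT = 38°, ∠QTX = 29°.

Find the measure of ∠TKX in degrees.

∠TKX = 97°

1. ∠QKX = 29°  [same arc XQ]
2. ∠KQX = 45°  [△XKQ]
3. ∠KTX = 45°  [same arc XK]
4. ∠TKX = 97°  [△XKT]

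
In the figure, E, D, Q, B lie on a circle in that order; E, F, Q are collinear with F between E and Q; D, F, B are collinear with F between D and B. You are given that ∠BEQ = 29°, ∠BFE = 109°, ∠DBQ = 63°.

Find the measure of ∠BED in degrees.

∠BED = 92°

1. ∠BDQ = 29°  [same arc QB]
2. ∠BQD = 88°  [△DQB]
3. ∠BED = 92°  [cyclic EDQB, opposite ∠E+∠Q]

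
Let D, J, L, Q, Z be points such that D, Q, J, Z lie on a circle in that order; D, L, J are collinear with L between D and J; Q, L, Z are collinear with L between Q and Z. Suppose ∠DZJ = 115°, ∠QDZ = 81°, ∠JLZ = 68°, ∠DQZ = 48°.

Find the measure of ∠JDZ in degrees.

1. ∠DZQ = 51°  [△DQZ]
2. ∠DLZ = 112°  [linear pair at L on DJ]
3. ∠JDZ = 17°  [△DLZ]

∠JDZ = 17°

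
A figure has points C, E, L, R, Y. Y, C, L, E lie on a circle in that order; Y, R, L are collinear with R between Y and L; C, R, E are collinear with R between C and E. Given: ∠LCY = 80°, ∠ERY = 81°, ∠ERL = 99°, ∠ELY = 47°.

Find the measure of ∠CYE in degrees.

∠CYE = 67°

1. ∠LEY = 100°  [cyclic YCLE, opposite ∠C+∠E]
2. ∠ECY = 47°  [same arc YE]
3. ∠EYL = 33°  [△YLE]
4. ∠CEY = 66°  [△YRE]
5. ∠CYE = 67°  [△YCE]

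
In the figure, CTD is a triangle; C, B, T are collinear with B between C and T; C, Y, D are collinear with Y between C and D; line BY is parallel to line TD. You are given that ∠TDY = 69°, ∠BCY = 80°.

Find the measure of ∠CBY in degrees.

∠CBY = 31°

1. ∠CDT = 69°  [Y on ray DC]
2. ∠DCT = 80°  [B on CT, Y on CD]
3. ∠CTD = 31°  [△CTD]
4. ∠CBY = 31°  [BY∥TD, corresponding at B]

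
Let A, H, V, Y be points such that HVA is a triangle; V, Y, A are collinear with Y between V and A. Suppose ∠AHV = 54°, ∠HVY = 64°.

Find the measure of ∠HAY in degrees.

1. ∠AVH = 64°  [Y on ray VA]
2. ∠HAV = 62°  [△HVA]
3. ∠HAY = 62°  [Y on ray AV]

∠HAY = 62°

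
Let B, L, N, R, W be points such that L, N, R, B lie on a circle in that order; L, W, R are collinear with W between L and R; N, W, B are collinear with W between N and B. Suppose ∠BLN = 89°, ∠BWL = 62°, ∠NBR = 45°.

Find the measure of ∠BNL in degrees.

∠BNL = 17°

1. ∠NWR = 62°  [vertical angles at W]
2. ∠NLR = 45°  [same arc NR]
3. ∠LWN = 118°  [linear pair at W on LR]
4. ∠BNL = 17°  [△LWN]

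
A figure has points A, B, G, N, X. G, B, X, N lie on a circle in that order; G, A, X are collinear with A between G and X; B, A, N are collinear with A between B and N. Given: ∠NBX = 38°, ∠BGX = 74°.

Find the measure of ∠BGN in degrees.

1. ∠BNX = 74°  [same arc BX]
2. ∠BXN = 68°  [△BXN]
3. ∠BGN = 112°  [cyclic GBXN, opposite ∠G+∠X]

∠BGN = 112°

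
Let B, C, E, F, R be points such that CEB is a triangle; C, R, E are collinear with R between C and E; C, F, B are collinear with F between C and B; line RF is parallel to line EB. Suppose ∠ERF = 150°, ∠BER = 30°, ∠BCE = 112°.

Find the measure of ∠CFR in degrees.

1. ∠CRF = 30°  [linear pair at R on CE]
2. ∠FCR = 112°  [R on CE, F on CB]
3. ∠CFR = 38°  [△CRF]

∠CFR = 38°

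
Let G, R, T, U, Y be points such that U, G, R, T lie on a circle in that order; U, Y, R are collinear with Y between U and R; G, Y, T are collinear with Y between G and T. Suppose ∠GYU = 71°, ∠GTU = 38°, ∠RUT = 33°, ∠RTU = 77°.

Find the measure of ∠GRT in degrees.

1. ∠RYT = 71°  [vertical angles at Y]
2. ∠RGT = 33°  [same arc RT]
3. ∠TRU = 70°  [△URT]
4. ∠GTR = 39°  [△RYT]
5. ∠GRT = 108°  [△GRT]

∠GRT = 108°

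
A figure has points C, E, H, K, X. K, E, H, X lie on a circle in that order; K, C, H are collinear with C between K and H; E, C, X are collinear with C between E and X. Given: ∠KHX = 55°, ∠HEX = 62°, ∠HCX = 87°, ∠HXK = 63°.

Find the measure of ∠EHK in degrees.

1. ∠KEX = 55°  [same arc KX]
2. ∠ECK = 87°  [vertical angles at C]
3. ∠HEK = 117°  [cyclic KEHX, opposite ∠E+∠X]
4. ∠EKH = 38°  [△KCE]
5. ∠EHK = 25°  [△KEH]

∠EHK = 25°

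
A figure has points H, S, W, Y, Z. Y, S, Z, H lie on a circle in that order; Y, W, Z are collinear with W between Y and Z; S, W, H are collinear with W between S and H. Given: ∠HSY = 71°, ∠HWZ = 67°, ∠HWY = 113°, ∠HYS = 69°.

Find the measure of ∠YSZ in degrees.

1. ∠HZY = 71°  [same arc YH]
2. ∠SHY = 40°  [△YSH]
3. ∠HYZ = 27°  [△YWH]
4. ∠YHZ = 82°  [△YZH]
5. ∠YSZ = 98°  [cyclic YSZH, opposite ∠S+∠H]

∠YSZ = 98°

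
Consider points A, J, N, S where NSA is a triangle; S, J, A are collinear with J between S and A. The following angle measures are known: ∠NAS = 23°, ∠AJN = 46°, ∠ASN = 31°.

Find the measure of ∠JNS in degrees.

∠JNS = 15°

1. ∠NJS = 134°  [linear pair at J on SA]
2. ∠JSN = 31°  [J on ray SA]
3. ∠JNS = 15°  [△NSJ]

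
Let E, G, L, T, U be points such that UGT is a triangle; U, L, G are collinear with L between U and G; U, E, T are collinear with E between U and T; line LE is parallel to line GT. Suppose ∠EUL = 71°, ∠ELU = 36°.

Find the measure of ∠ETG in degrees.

1. ∠LEU = 73°  [△ULE]
2. ∠LET = 107°  [linear pair at E on UT]
3. ∠ETG = 73°  [LE∥GT, co-interior at T–E]

∠ETG = 73°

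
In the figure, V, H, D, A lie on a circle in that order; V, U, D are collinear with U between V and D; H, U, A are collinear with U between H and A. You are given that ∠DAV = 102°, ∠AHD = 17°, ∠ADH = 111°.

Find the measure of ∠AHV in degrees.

∠AHV = 61°

1. ∠AVD = 17°  [same arc DA]
2. ∠ADV = 61°  [△VDA]
3. ∠AHV = 61°  [same arc VA]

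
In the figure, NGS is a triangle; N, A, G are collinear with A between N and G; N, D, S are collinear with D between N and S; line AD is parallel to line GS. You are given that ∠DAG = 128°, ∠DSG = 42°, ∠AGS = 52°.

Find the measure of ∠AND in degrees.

∠AND = 86°

1. ∠GSN = 42°  [D on ray SN]
2. ∠NGS = 52°  [A on ray GN]
3. ∠GNS = 86°  [△NGS]
4. ∠AND = 86°  [A on NG, D on NS]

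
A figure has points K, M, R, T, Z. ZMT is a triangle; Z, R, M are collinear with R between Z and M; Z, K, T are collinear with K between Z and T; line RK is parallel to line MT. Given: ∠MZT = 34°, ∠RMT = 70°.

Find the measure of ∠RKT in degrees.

1. ∠TMZ = 70°  [R on ray MZ]
2. ∠MTZ = 76°  [△ZMT]
3. ∠RKZ = 76°  [RK∥MT, corresponding at K]
4. ∠RKT = 104°  [linear pair at K on ZT]

∠RKT = 104°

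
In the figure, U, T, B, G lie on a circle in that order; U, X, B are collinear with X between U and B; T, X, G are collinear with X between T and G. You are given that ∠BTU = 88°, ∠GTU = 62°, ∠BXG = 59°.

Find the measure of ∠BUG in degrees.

1. ∠BGU = 92°  [cyclic UTBG, opposite ∠T+∠G]
2. ∠GBU = 62°  [same arc UG]
3. ∠BUG = 26°  [△UBG]

∠BUG = 26°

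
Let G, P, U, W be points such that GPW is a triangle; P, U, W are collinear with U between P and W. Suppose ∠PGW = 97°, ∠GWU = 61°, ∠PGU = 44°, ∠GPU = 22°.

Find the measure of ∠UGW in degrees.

1. ∠GUP = 114°  [△GPU]
2. ∠GUW = 66°  [linear pair at U on PW]
3. ∠UGW = 53°  [△GUW]

∠UGW = 53°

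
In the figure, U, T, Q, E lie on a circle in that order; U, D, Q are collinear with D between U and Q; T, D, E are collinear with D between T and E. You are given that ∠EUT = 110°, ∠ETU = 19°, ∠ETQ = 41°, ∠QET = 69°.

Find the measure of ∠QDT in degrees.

∠QDT = 88°

1. ∠TEU = 51°  [△UTE]
2. ∠TQU = 51°  [same arc UT]
3. ∠QDT = 88°  [△TDQ]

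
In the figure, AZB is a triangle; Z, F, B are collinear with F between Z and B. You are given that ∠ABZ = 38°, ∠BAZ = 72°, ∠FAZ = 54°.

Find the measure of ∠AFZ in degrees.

1. ∠AZB = 70°  [△AZB]
2. ∠AZF = 70°  [F on ray ZB]
3. ∠AFZ = 56°  [△AZF]

∠AFZ = 56°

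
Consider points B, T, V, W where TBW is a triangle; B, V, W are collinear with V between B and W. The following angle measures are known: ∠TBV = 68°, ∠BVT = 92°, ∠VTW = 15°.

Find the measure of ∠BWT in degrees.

1. ∠TVW = 88°  [linear pair at V on BW]
2. ∠TWV = 77°  [△TVW]
3. ∠BWT = 77°  [V on ray WB]

∠BWT = 77°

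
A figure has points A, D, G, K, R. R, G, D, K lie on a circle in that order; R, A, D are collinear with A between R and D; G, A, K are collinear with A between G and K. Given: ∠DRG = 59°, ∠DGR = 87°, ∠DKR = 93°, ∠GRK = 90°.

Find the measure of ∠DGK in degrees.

∠DGK = 31°

1. ∠DKG = 59°  [same arc GD]
2. ∠GDK = 90°  [cyclic RGDK, opposite ∠R+∠D]
3. ∠DGK = 31°  [△GDK]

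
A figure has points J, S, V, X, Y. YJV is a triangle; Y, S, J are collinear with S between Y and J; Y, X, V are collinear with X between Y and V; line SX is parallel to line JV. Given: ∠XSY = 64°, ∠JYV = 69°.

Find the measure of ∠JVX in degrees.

1. ∠VJY = 64°  [SX∥JV, corresponding at S]
2. ∠JVY = 47°  [△YJV]
3. ∠JVX = 47°  [X on ray VY]

∠JVX = 47°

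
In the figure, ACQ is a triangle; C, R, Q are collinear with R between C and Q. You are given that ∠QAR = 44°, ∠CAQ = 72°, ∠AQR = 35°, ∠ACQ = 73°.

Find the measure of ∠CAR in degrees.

1. ∠ARQ = 101°  [△ARQ]
2. ∠ACR = 73°  [R on ray CQ]
3. ∠ARC = 79°  [linear pair at R on CQ]
4. ∠CAR = 28°  [△ACR]

∠CAR = 28°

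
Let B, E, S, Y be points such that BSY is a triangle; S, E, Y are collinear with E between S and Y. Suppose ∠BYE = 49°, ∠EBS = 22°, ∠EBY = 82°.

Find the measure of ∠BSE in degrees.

1. ∠BEY = 49°  [△BEY]
2. ∠BES = 131°  [linear pair at E on SY]
3. ∠BSE = 27°  [△BSE]

∠BSE = 27°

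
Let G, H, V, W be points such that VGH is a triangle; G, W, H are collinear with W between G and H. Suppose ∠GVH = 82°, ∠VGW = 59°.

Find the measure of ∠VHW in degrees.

∠VHW = 39°

1. ∠HGV = 59°  [W on ray GH]
2. ∠GHV = 39°  [△VGH]
3. ∠VHW = 39°  [W on ray HG]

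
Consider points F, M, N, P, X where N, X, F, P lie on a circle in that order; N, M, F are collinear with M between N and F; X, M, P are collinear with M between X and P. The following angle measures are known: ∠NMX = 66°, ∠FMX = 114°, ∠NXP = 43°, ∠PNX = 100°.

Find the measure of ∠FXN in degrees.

1. ∠NMP = 114°  [vertical angles at M]
2. ∠NFP = 43°  [same arc NP]
3. ∠NPX = 37°  [△NXP]
4. ∠FNP = 29°  [△NMP]
5. ∠FPN = 108°  [△NFP]
6. ∠FXN = 72°  [cyclic NXFP, opposite ∠X+∠P]

∠FXN = 72°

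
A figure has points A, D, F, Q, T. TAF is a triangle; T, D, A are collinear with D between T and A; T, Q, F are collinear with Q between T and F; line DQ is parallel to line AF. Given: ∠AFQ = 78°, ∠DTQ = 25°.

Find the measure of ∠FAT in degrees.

∠FAT = 77°

1. ∠AFT = 78°  [Q on ray FT]
2. ∠ATF = 25°  [D on TA, Q on TF]
3. ∠FAT = 77°  [△TAF]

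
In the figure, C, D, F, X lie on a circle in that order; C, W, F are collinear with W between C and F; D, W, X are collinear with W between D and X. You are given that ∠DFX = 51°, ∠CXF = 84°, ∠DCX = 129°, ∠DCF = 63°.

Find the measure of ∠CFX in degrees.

∠CFX = 30°

1. ∠DXF = 63°  [same arc DF]
2. ∠FDX = 66°  [△DFX]
3. ∠FCX = 66°  [same arc FX]
4. ∠CFX = 30°  [△CFX]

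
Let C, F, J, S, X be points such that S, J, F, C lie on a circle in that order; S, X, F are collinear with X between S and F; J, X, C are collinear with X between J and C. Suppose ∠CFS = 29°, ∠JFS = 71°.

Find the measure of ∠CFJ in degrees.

∠CFJ = 100°

1. ∠CJS = 29°  [same arc SC]
2. ∠JCS = 71°  [same arc SJ]
3. ∠CSJ = 80°  [△SJC]
4. ∠CFJ = 100°  [cyclic SJFC, opposite ∠S+∠F]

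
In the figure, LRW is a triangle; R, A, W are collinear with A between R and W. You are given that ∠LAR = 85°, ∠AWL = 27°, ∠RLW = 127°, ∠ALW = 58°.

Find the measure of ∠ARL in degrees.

1. ∠LWR = 27°  [A on ray WR]
2. ∠LRW = 26°  [△LRW]
3. ∠ARL = 26°  [A on ray RW]

∠ARL = 26°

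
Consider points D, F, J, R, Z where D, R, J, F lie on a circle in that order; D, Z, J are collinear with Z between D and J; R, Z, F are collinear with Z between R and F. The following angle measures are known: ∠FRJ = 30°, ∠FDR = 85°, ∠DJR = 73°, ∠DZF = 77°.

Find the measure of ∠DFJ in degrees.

1. ∠FDJ = 30°  [same arc JF]
2. ∠FJR = 95°  [cyclic DRJF, opposite ∠D+∠J]
3. ∠FZJ = 103°  [linear pair at Z on DJ]
4. ∠JFR = 55°  [△RJF]
5. ∠DJF = 22°  [△JZF]
6. ∠DFJ = 128°  [△DJF]

∠DFJ = 128°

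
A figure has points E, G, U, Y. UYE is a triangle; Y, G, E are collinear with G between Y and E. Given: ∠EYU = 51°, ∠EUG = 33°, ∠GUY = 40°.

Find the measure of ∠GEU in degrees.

∠GEU = 56°

1. ∠GYU = 51°  [G on ray YE]
2. ∠UGY = 89°  [△UYG]
3. ∠EGU = 91°  [linear pair at G on YE]
4. ∠GEU = 56°  [△UGE]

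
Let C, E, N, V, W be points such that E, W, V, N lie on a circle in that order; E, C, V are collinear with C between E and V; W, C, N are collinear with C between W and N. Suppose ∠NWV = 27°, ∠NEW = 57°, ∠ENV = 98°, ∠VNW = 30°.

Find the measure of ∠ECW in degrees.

∠ECW = 95°

1. ∠NEV = 27°  [same arc VN]
2. ∠EVN = 55°  [△EVN]
3. ∠VEW = 30°  [same arc WV]
4. ∠EWN = 55°  [same arc EN]
5. ∠ECW = 95°  [△ECW]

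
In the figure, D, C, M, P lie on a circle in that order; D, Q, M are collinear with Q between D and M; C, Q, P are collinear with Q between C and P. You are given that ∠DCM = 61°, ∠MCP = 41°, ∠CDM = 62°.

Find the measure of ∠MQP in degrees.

∠MQP = 98°

1. ∠DPM = 119°  [cyclic DCMP, opposite ∠C+∠P]
2. ∠MDP = 41°  [same arc MP]
3. ∠CPM = 62°  [same arc CM]
4. ∠DMP = 20°  [△DMP]
5. ∠MQP = 98°  [△MQP]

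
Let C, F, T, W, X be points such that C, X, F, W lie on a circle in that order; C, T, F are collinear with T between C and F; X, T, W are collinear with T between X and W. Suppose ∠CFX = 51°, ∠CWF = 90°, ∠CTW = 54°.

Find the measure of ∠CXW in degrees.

1. ∠CXF = 90°  [cyclic CXFW, opposite ∠X+∠W]
2. ∠FTX = 54°  [vertical angles at T]
3. ∠FCX = 39°  [△CXF]
4. ∠CTX = 126°  [linear pair at T on CF]
5. ∠CXW = 15°  [△CTX]

∠CXW = 15°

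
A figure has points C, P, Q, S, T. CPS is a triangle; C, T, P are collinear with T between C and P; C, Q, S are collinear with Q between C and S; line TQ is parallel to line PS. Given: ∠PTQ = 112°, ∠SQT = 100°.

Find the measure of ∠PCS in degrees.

∠PCS = 32°

1. ∠CTQ = 68°  [linear pair at T on CP]
2. ∠CQT = 80°  [linear pair at Q on CS]
3. ∠QCT = 32°  [△CTQ]
4. ∠PCS = 32°  [T on CP, Q on CS]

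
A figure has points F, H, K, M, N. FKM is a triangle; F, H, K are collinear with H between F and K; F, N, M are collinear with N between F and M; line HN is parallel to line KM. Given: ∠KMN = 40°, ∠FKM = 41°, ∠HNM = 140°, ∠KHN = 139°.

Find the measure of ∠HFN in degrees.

1. ∠FMK = 40°  [N on ray MF]
2. ∠KFM = 99°  [△FKM]
3. ∠HFN = 99°  [H on FK, N on FM]

∠HFN = 99°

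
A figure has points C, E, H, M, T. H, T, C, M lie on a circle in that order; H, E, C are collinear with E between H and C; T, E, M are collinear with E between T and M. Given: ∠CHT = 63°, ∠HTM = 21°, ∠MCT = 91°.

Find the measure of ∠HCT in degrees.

1. ∠CMT = 63°  [same arc TC]
2. ∠HET = 96°  [△HET]
3. ∠CTM = 26°  [△TCM]
4. ∠CET = 84°  [linear pair at E on HC]
5. ∠HCT = 70°  [△TEC]

∠HCT = 70°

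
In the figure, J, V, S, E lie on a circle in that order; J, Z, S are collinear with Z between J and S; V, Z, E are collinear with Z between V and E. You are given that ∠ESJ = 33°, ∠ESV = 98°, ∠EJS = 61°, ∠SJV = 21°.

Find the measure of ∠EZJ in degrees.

1. ∠EVJ = 33°  [same arc JE]
2. ∠EJV = 82°  [cyclic JVSE, opposite ∠J+∠S]
3. ∠JEV = 65°  [△JVE]
4. ∠EZJ = 54°  [△JZE]

∠EZJ = 54°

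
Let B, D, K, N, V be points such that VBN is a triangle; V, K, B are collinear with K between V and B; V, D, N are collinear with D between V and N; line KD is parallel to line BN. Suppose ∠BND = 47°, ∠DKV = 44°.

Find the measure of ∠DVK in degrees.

∠DVK = 89°

1. ∠BNV = 47°  [D on ray NV]
2. ∠NBV = 44°  [KD∥BN, corresponding at K]
3. ∠BVN = 89°  [△VBN]
4. ∠DVK = 89°  [K on VB, D on VN]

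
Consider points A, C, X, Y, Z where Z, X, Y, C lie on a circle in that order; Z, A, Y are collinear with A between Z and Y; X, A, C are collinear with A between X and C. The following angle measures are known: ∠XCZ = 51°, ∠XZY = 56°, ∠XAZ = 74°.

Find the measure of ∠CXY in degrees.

1. ∠XYZ = 51°  [same arc ZX]
2. ∠XAY = 106°  [linear pair at A on ZY]
3. ∠CXY = 23°  [△XAY]

∠CXY = 23°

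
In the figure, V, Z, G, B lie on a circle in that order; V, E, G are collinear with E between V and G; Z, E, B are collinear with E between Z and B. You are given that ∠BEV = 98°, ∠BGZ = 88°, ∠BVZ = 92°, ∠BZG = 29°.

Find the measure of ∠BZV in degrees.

∠BZV = 35°

1. ∠GEZ = 98°  [vertical angles at E]
2. ∠GBZ = 63°  [△ZGB]
3. ∠VEZ = 82°  [linear pair at E on VG]
4. ∠GVZ = 63°  [same arc ZG]
5. ∠BZV = 35°  [△VEZ]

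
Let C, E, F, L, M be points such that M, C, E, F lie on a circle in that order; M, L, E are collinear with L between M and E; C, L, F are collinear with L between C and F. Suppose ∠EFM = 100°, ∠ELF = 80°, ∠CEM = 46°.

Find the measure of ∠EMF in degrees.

1. ∠FLM = 100°  [linear pair at L on ME]
2. ∠CFM = 46°  [same arc MC]
3. ∠EMF = 34°  [△MLF]

∠EMF = 34°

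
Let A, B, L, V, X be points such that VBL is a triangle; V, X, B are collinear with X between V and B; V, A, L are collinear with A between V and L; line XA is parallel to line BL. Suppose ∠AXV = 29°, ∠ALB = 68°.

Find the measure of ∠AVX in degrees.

1. ∠LBV = 29°  [XA∥BL, corresponding at X]
2. ∠BLV = 68°  [A on ray LV]
3. ∠BVL = 83°  [△VBL]
4. ∠AVX = 83°  [X on VB, A on VL]

∠AVX = 83°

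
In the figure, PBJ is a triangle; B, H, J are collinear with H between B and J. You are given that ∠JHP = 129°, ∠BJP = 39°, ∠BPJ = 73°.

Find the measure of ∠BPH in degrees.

∠BPH = 61°

1. ∠BHP = 51°  [linear pair at H on BJ]
2. ∠JBP = 68°  [△PBJ]
3. ∠HBP = 68°  [H on ray BJ]
4. ∠BPH = 61°  [△PBH]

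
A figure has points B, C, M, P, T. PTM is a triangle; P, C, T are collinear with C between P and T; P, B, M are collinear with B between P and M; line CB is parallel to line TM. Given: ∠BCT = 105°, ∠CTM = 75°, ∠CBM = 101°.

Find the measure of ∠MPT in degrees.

1. ∠BCP = 75°  [linear pair at C on PT]
2. ∠CBP = 79°  [linear pair at B on PM]
3. ∠BPC = 26°  [△PCB]
4. ∠MPT = 26°  [C on PT, B on PM]

∠MPT = 26°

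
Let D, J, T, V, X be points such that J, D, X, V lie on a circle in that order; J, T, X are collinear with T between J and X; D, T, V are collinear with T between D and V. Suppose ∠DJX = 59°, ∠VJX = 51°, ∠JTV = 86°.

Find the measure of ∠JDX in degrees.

∠JDX = 78°

1. ∠VDX = 51°  [same arc XV]
2. ∠DTX = 86°  [vertical angles at T]
3. ∠DXJ = 43°  [△DTX]
4. ∠JDX = 78°  [△JDX]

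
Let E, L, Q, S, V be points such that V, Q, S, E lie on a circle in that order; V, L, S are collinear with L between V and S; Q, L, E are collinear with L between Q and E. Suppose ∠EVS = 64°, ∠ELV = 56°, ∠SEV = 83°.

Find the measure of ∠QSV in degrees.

∠QSV = 60°

1. ∠EQS = 64°  [same arc SE]
2. ∠QLS = 56°  [vertical angles at L]
3. ∠QSV = 60°  [△QLS]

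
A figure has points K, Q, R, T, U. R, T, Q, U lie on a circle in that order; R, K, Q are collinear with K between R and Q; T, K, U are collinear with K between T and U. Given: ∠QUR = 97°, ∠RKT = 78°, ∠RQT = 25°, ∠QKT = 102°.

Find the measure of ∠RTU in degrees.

1. ∠QTR = 83°  [cyclic RTQU, opposite ∠T+∠U]
2. ∠QRT = 72°  [△RTQ]
3. ∠RTU = 30°  [△RKT]

∠RTU = 30°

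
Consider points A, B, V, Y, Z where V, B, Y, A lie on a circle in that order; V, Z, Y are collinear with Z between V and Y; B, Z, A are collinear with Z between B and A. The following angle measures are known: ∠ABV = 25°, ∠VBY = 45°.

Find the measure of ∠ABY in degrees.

1. ∠AYV = 25°  [same arc VA]
2. ∠VAY = 135°  [cyclic VBYA, opposite ∠B+∠A]
3. ∠AVY = 20°  [△VYA]
4. ∠ABY = 20°  [same arc YA]

∠ABY = 20°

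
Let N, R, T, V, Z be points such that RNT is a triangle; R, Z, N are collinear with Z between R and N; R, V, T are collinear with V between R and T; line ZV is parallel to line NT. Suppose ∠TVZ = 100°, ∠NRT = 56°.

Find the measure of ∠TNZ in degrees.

1. ∠RVZ = 80°  [linear pair at V on RT]
2. ∠VRZ = 56°  [Z on RN, V on RT]
3. ∠RZV = 44°  [△RZV]
4. ∠NZV = 136°  [linear pair at Z on RN]
5. ∠TNZ = 44°  [ZV∥NT, co-interior at N–Z]

∠TNZ = 44°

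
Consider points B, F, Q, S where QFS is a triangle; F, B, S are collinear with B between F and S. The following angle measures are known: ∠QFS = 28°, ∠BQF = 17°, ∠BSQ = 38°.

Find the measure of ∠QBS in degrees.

∠QBS = 45°

1. ∠BFQ = 28°  [B on ray FS]
2. ∠FBQ = 135°  [△QFB]
3. ∠QBS = 45°  [linear pair at B on FS]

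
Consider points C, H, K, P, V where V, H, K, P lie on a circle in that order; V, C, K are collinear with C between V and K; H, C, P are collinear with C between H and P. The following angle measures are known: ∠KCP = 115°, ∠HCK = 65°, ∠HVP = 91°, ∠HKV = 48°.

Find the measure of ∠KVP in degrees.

1. ∠PCV = 65°  [linear pair at C on VK]
2. ∠HPV = 48°  [same arc VH]
3. ∠KVP = 67°  [△VCP]

∠KVP = 67°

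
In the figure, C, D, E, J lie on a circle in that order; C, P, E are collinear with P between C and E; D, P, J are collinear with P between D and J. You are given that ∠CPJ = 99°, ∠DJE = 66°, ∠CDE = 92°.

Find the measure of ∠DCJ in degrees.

1. ∠DPE = 99°  [vertical angles at P]
2. ∠DCE = 66°  [same arc DE]
3. ∠CED = 22°  [△CDE]
4. ∠CPD = 81°  [linear pair at P on CE]
5. ∠CDJ = 33°  [△CPD]
6. ∠CJD = 22°  [same arc CD]
7. ∠DCJ = 125°  [△CDJ]

∠DCJ = 125°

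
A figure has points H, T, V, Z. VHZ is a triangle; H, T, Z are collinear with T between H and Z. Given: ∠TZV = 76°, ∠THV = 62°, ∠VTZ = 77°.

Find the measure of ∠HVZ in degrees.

∠HVZ = 42°

1. ∠HZV = 76°  [T on ray ZH]
2. ∠VHZ = 62°  [T on ray HZ]
3. ∠HVZ = 42°  [△VHZ]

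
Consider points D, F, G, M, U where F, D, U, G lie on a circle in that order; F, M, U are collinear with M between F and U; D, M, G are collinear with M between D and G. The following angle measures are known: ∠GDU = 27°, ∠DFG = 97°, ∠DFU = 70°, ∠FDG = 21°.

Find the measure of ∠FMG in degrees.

∠FMG = 91°

1. ∠GFU = 27°  [same arc UG]
2. ∠DGF = 62°  [△FDG]
3. ∠FMG = 91°  [△FMG]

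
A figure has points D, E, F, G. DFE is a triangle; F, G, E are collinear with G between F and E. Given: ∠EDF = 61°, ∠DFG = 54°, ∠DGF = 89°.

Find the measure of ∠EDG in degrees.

1. ∠DFE = 54°  [G on ray FE]
2. ∠DGE = 91°  [linear pair at G on FE]
3. ∠DEF = 65°  [△DFE]
4. ∠DEG = 65°  [G on ray EF]
5. ∠EDG = 24°  [△DGE]

∠EDG = 24°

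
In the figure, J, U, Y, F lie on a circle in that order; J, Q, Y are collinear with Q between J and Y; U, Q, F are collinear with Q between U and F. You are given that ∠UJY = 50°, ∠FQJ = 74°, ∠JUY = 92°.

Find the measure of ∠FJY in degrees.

1. ∠UFY = 50°  [same arc UY]
2. ∠FQY = 106°  [linear pair at Q on JY]
3. ∠JFY = 88°  [cyclic JUYF, opposite ∠U+∠F]
4. ∠FYJ = 24°  [△YQF]
5. ∠FJY = 68°  [△JYF]

∠FJY = 68°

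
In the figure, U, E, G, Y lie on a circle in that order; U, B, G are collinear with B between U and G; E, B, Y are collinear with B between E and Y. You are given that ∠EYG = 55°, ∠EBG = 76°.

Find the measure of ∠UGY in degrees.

∠UGY = 21°

1. ∠EUG = 55°  [same arc EG]
2. ∠EBU = 104°  [linear pair at B on UG]
3. ∠UEY = 21°  [△UBE]
4. ∠UGY = 21°  [same arc UY]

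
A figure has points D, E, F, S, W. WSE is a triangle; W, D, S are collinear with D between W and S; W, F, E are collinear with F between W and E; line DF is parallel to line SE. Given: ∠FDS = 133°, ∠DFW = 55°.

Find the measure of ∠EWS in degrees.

∠EWS = 78°

1. ∠FDW = 47°  [linear pair at D on WS]
2. ∠DWF = 78°  [△WDF]
3. ∠EWS = 78°  [D on WS, F on WE]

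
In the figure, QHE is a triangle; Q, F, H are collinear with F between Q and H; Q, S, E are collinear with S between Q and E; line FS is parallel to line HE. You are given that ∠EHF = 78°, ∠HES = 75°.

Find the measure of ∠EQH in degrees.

1. ∠EHQ = 78°  [F on ray HQ]
2. ∠HEQ = 75°  [S on ray EQ]
3. ∠EQH = 27°  [△QHE]

∠EQH = 27°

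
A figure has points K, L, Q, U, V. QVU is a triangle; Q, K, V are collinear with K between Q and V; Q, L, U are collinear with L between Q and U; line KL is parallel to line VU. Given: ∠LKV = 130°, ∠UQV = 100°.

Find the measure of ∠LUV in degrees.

∠LUV = 30°

1. ∠LKQ = 50°  [linear pair at K on QV]
2. ∠KQL = 100°  [K on QV, L on QU]
3. ∠KLQ = 30°  [△QKL]
4. ∠KLU = 150°  [linear pair at L on QU]
5. ∠LUV = 30°  [KL∥VU, co-interior at U–L]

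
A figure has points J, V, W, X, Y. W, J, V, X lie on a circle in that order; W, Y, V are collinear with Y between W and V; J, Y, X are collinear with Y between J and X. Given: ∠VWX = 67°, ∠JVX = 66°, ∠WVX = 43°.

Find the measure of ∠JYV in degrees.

∠JYV = 90°

1. ∠VJX = 67°  [same arc VX]
2. ∠JXV = 47°  [△JVX]
3. ∠WJX = 43°  [same arc WX]
4. ∠JWV = 47°  [same arc JV]
5. ∠JYW = 90°  [△WYJ]
6. ∠JYV = 90°  [linear pair at Y on WV]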